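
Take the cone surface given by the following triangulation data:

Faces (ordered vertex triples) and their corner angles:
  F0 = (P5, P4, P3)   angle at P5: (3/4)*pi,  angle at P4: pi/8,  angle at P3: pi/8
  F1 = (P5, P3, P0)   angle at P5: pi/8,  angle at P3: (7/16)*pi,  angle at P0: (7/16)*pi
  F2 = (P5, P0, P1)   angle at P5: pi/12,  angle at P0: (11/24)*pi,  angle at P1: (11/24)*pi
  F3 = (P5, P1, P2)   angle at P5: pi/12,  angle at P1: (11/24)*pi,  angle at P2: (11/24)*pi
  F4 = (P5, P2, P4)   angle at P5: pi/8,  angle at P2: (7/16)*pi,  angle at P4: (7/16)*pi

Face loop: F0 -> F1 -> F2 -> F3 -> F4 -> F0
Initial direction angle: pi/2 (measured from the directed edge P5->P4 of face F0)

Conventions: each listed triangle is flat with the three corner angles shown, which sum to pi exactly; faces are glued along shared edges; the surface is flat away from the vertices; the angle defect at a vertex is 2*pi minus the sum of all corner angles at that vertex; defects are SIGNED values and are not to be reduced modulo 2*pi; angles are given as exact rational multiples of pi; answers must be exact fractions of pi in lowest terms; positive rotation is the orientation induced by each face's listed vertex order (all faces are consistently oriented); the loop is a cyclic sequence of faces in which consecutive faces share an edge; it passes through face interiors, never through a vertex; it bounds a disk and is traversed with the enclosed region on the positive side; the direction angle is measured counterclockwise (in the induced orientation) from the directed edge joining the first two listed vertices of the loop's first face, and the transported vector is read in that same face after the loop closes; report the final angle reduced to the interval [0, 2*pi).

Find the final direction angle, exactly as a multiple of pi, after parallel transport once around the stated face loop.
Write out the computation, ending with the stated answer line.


enclosed vertex P5: corner angles sum to (7/6)*pi, defect = 2*pi - (7/6)*pi = (5/6)*pi
transport around the loop rotates by the sum of enclosed defects; add to the initial angle mod 2*pi
final angle = pi/2 + (5/6)*pi = (4/3)*pi (mod 2*pi)

Answer: final direction angle = (4/3)*pi


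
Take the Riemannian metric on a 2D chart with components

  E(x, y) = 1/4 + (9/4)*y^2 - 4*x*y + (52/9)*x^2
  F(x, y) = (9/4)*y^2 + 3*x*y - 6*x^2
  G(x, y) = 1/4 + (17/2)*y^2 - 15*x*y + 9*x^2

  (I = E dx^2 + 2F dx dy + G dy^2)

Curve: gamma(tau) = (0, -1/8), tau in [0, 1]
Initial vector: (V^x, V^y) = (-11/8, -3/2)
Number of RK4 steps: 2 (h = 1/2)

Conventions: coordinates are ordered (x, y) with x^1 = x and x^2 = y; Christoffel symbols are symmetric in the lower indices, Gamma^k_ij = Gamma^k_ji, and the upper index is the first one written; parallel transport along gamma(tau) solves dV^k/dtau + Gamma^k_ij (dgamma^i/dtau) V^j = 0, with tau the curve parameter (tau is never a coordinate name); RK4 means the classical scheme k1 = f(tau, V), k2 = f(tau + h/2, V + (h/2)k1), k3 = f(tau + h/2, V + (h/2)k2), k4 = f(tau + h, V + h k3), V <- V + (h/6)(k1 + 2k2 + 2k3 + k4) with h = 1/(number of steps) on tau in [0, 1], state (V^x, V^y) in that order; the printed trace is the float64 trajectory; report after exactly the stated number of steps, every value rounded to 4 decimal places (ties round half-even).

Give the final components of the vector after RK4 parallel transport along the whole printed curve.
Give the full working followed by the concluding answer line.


gamma'(tau) = (0, 0); f(tau, V)^k = -Gamma^k_ij(gamma(tau)) gamma'^i(tau) V^j; h = 1/2; intermediate values shown to 6 dp
curve data and Christoffel symbols at the stage parameters:
  tau = 0.000000: gamma = (0.000000, -0.125000), gamma' = (0.000000, 0.000000); Gamma_xxx = 0.917291, Gamma_xxy = -1.302983, Gamma_xyy = -4.974410, Gamma_yxx = -0.329139, Gamma_yxy = 2.568641, Gamma_yyy = -2.318677
  tau = 0.250000: gamma = (0.000000, -0.125000), gamma' = (0.000000, 0.000000); Gamma_xxx = 0.917291, Gamma_xxy = -1.302983, Gamma_xyy = -4.974410, Gamma_yxx = -0.329139, Gamma_yxy = 2.568641, Gamma_yyy = -2.318677
  tau = 0.500000: gamma = (0.000000, -0.125000), gamma' = (0.000000, 0.000000); Gamma_xxx = 0.917291, Gamma_xxy = -1.302983, Gamma_xyy = -4.974410, Gamma_yxx = -0.329139, Gamma_yxy = 2.568641, Gamma_yyy = -2.318677
  tau = 0.750000: gamma = (0.000000, -0.125000), gamma' = (0.000000, 0.000000); Gamma_xxx = 0.917291, Gamma_xxy = -1.302983, Gamma_xyy = -4.974410, Gamma_yxx = -0.329139, Gamma_yxy = 2.568641, Gamma_yyy = -2.318677
  tau = 1.000000: gamma = (0.000000, -0.125000), gamma' = (0.000000, 0.000000); Gamma_xxx = 0.917291, Gamma_xxy = -1.302983, Gamma_xyy = -4.974410, Gamma_yxx = -0.329139, Gamma_yxy = 2.568641, Gamma_yyy = -2.318677
step 0: V^x = -1.3750, V^y = -1.5000
step 1: k1 = (0.000000, 0.000000), k2 = (0.000000, 0.000000), k3 = (0.000000, 0.000000), k4 = (0.000000, 0.000000); V <- V + (h/6)(k1 + 2k2 + 2k3 + k4): V^x = -1.3750, V^y = -1.5000
step 2: k1 = (0.000000, 0.000000), k2 = (0.000000, 0.000000), k3 = (0.000000, 0.000000), k4 = (0.000000, 0.000000); V <- V + (h/6)(k1 + 2k2 + 2k3 + k4): V^x = -1.3750, V^y = -1.5000

Answer: V^x = -1.3750, V^y = -1.5000


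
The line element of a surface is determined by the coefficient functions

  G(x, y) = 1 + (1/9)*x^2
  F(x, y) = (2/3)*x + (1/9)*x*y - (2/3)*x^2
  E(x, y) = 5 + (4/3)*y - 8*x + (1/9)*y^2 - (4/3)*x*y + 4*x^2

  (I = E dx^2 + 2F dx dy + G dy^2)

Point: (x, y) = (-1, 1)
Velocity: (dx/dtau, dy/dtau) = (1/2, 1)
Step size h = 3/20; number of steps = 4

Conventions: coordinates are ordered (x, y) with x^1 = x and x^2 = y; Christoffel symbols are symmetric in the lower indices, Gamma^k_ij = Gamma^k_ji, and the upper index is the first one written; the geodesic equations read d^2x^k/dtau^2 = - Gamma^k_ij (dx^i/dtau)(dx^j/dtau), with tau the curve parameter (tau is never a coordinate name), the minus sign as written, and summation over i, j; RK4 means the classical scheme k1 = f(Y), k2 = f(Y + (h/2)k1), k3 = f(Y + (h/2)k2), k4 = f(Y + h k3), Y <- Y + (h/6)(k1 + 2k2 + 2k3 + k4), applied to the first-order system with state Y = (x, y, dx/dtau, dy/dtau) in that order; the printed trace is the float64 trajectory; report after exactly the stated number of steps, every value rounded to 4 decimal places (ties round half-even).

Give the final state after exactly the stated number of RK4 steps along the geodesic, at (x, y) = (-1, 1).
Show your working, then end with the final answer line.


f(Y) = (dx/dtau, dy/dtau, -Gamma^x_ij Y'^i Y'^j, -Gamma^y_ij Y'^i Y'^j) with the Gammas evaluated at the stage position; h = 0.150000; intermediate values shown to 6 dp
step 0: x = -1.0000, y = 1.0000, dx/dtau = 0.5000, dy/dtau = 1.0000
step 1:
  k1: at (x, y) = (-1.000000, 1.000000), (dx/dtau, dy/dtau) = (0.500000, 1.000000); Gamma_xxx = -0.435754, Gamma_xxy = 0.072626, Gamma_xyy = 0.000000, Gamma_yxx = 0.033520, Gamma_yxy = -0.005587, Gamma_yyy = 0.000000; k1 = (0.500000, 1.000000, 0.036313, -0.002793)
  k2: at (x, y) = (-0.962500, 1.075000), (dx/dtau, dy/dtau) = (0.502723, 0.999791); Gamma_xxx = -0.440448, Gamma_xxy = 0.073408, Gamma_xyy = 0.000000, Gamma_yxx = 0.032991, Gamma_yxy = -0.005498, Gamma_yyy = 0.000000; k2 = (0.502723, 0.999791, 0.037522, -0.002811)
  k3: at (x, y) = (-0.962296, 1.074984), (dx/dtau, dy/dtau) = (0.502814, 0.999789); Gamma_xxx = -0.440487, Gamma_xxy = 0.073415, Gamma_xyy = 0.000000, Gamma_yxx = 0.032990, Gamma_yxy = -0.005498, Gamma_yyy = 0.000000; k3 = (0.502814, 0.999789, 0.037553, -0.002812)
  k4: at (x, y) = (-0.924578, 1.149968), (dx/dtau, dy/dtau) = (0.505633, 0.999578); Gamma_xxx = -0.445316, Gamma_xxy = 0.074219, Gamma_xyy = 0.000000, Gamma_yxx = 0.032426, Gamma_yxy = -0.005404, Gamma_yyy = 0.000000; k4 = (0.505633, 0.999578, 0.038828, -0.002827)
  Y <- Y + (h/6)(k1 + 2k2 + 2k3 + k4): x = -0.9246, y = 1.1500, dx/dtau = 0.5056, dy/dtau = 0.9996
step 2:
  k1: at (x, y) = (-0.924582, 1.149968), (dx/dtau, dy/dtau) = (0.505632, 0.999578); Gamma_xxx = -0.445316, Gamma_xxy = 0.074219, Gamma_xyy = 0.000000, Gamma_yxx = 0.032426, Gamma_yxy = -0.005404, Gamma_yyy = 0.000000; k1 = (0.505632, 0.999578, 0.038828, -0.002827)
  k2: at (x, y) = (-0.886660, 1.224937), (dx/dtau, dy/dtau) = (0.508544, 0.999366); Gamma_xxx = -0.450282, Gamma_xxy = 0.075047, Gamma_xyy = 0.000000, Gamma_yxx = 0.031825, Gamma_yxy = -0.005304, Gamma_yyy = 0.000000; k2 = (0.508544, 0.999366, 0.040170, -0.002839)
  k3: at (x, y) = (-0.886441, 1.224921), (dx/dtau, dy/dtau) = (0.508645, 0.999365); Gamma_xxx = -0.450325, Gamma_xxy = 0.075054, Gamma_xyy = 0.000000, Gamma_yxx = 0.031824, Gamma_yxy = -0.005304, Gamma_yyy = 0.000000; k3 = (0.508645, 0.999365, 0.040205, -0.002841)
  k4: at (x, y) = (-0.848286, 1.299873), (dx/dtau, dy/dtau) = (0.511663, 0.999152); Gamma_xxx = -0.455440, Gamma_xxy = 0.075907, Gamma_xyy = 0.000000, Gamma_yxx = 0.031183, Gamma_yxy = -0.005197, Gamma_yyy = 0.000000; k4 = (0.511663, 0.999152, 0.041622, -0.002850)
  Y <- Y + (h/6)(k1 + 2k2 + 2k3 + k4): x = -0.8483, y = 1.2999, dx/dtau = 0.5117, dy/dtau = 0.9992
step 3:
  k1: at (x, y) = (-0.848290, 1.299873), (dx/dtau, dy/dtau) = (0.511662, 0.999152); Gamma_xxx = -0.455439, Gamma_xxy = 0.075906, Gamma_xyy = 0.000000, Gamma_yxx = 0.031183, Gamma_yxy = -0.005197, Gamma_yyy = 0.000000; k1 = (0.511662, 0.999152, 0.041622, -0.002850)
  k2: at (x, y) = (-0.809916, 1.374810), (dx/dtau, dy/dtau) = (0.514784, 0.998939); Gamma_xxx = -0.460704, Gamma_xxy = 0.076784, Gamma_xyy = 0.000000, Gamma_yxx = 0.030499, Gamma_yxy = -0.005083, Gamma_yyy = 0.000000; k2 = (0.514784, 0.998939, 0.043117, -0.002854)
  k3: at (x, y) = (-0.809682, 1.374794), (dx/dtau, dy/dtau) = (0.514896, 0.998938); Gamma_xxx = -0.460752, Gamma_xxy = 0.076792, Gamma_xyy = 0.000000, Gamma_yxx = 0.030497, Gamma_yxy = -0.005083, Gamma_yyy = 0.000000; k3 = (0.514896, 0.998938, 0.043158, -0.002857)
  k4: at (x, y) = (-0.771056, 1.449714), (dx/dtau, dy/dtau) = (0.518136, 0.998724); Gamma_xxx = -0.466180, Gamma_xxy = 0.077697, Gamma_xyy = 0.000000, Gamma_yxx = 0.029766, Gamma_yxy = -0.004961, Gamma_yyy = 0.000000; k4 = (0.518136, 0.998724, 0.044741, -0.002857)
  Y <- Y + (h/6)(k1 + 2k2 + 2k3 + k4): x = -0.7711, y = 1.4497, dx/dtau = 0.5181, dy/dtau = 0.9987
step 4:
  k1: at (x, y) = (-0.771061, 1.449714), (dx/dtau, dy/dtau) = (0.518135, 0.998724); Gamma_xxx = -0.466179, Gamma_xxy = 0.077697, Gamma_xyy = 0.000000, Gamma_yxx = 0.029766, Gamma_yxy = -0.004961, Gamma_yyy = 0.000000; k1 = (0.518135, 0.998724, 0.044740, -0.002857)
  k2: at (x, y) = (-0.732201, 1.524618), (dx/dtau, dy/dtau) = (0.521491, 0.998510); Gamma_xxx = -0.471773, Gamma_xxy = 0.078629, Gamma_xyy = 0.000000, Gamma_yxx = 0.028985, Gamma_yxy = -0.004831, Gamma_yyy = 0.000000; k2 = (0.521491, 0.998510, 0.046414, -0.002852)
  k3: at (x, y) = (-0.731950, 1.524602), (dx/dtau, dy/dtau) = (0.521616, 0.998510); Gamma_xxx = -0.471827, Gamma_xxy = 0.078638, Gamma_xyy = 0.000000, Gamma_yxx = 0.028982, Gamma_yxy = -0.004830, Gamma_yyy = 0.000000; k3 = (0.521616, 0.998510, 0.046461, -0.002854)
  k4: at (x, y) = (-0.692819, 1.599491), (dx/dtau, dy/dtau) = (0.525104, 0.998296); Gamma_xxx = -0.477602, Gamma_xxy = 0.079600, Gamma_xyy = 0.000000, Gamma_yxx = 0.028146, Gamma_yxy = -0.004691, Gamma_yyy = 0.000000; k4 = (0.525104, 0.998296, 0.048237, -0.002843)
  Y <- Y + (h/6)(k1 + 2k2 + 2k3 + k4): x = -0.6928, y = 1.5995, dx/dtau = 0.5251, dy/dtau = 0.9983

Answer: x = -0.6928, y = 1.5995, dx/dtau = 0.5251, dy/dtau = 0.9983


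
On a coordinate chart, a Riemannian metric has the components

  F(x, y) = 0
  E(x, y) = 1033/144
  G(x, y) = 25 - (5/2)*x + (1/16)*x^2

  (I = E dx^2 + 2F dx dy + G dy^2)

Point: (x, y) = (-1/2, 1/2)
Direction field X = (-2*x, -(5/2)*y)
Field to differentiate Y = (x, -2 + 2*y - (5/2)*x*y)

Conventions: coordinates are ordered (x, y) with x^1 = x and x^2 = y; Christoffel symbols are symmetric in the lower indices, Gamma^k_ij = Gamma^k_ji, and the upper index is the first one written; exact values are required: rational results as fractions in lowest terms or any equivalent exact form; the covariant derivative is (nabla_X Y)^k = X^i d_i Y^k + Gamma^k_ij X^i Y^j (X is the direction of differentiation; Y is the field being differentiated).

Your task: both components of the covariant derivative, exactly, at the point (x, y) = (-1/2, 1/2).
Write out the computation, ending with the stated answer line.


E = 1033/144, F = 0, G = 1681/64 at the point
E_x = 0, E_y = 0, F_x = 0, F_y = 0, G_x = -41/16, G_y = 0
EG - F^2 = 1736473/9216;  g^inv = (9216/1736473) * [[1681/64, 0], [0, 1033/144]]
first-kind symbols [ij,l] = (1/2)(d_i g_jl + d_j g_il - d_l g_ij): [xx,x] = E_x/2 = 0, [xx,y] = F_x - E_y/2 = 0, [xy,x] = E_y/2 = 0, [xy,y] = G_x/2 = -41/32, [yy,x] = F_y - G_x/2 = 41/32, [yy,y] = G_y/2 = 0
Gamma^x_ij = (G*[ij,x] - F*[ij,y])/(EG - F^2), Gamma^y_ij = (E*[ij,y] - F*[ij,x])/(EG - F^2)
Gamma_xxx = 0, Gamma_xxy = 0, Gamma_xyy = 369/2066, Gamma_yxx = 0, Gamma_yxy = -2/41, Gamma_yyy = 0
X = (1, -5/4), Y = (-1/2, -3/8) at the point

Answer: (nabla_X Y)^x = 71647/66112, (nabla_X Y)^y = -3493/656


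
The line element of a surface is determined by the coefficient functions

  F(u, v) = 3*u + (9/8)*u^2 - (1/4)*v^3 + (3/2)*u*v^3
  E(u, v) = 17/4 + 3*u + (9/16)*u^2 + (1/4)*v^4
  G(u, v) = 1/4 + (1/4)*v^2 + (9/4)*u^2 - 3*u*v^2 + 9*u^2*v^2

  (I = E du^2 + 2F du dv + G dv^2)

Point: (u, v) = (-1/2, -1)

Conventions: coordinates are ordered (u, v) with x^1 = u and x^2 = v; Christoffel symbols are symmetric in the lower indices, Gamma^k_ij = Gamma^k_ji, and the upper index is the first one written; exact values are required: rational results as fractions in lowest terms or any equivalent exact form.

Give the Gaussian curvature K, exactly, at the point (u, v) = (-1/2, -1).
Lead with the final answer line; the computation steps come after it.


Answer: K = 86144/782971

E = 201/64, F = -7/32, G = 77/16, EG - F^2 = 3857/256 at the point
E_u = 39/16, E_v = -1, F_u = 3/8, F_v = -3, G_u = -57/4, G_v = -8
E_vv = 3, F_uv = 9/2, G_uu = 45/2
Brioschi: K = (det M1 - det M2) / (EG - F^2)^2 with the standard first/second-derivative matrices M1, M2.
M1 = [[-E_vv/2 + F_uv - G_uu/2, E_u/2, F_u - E_v/2], [F_v - G_u/2, E, F], [G_v/2, F, G]] = [[-33/4, 39/32, 7/8], [33/8, 201/64, -7/32], [-4, -7/32, 77/16]]; det M1 = -562065/4096
M2 = [[0, E_v/2, G_u/2], [E_v/2, E, F], [G_u/2, F, G]] = [[0, -1/2, -57/8], [-1/2, 201/64, -7/32], [-57/8, -7/32, 77/16]]; det M2 = -664361/4096
det M1 - det M2 = 12787/512; K = 12787/512 / (3857/256)^2 = 86144/782971


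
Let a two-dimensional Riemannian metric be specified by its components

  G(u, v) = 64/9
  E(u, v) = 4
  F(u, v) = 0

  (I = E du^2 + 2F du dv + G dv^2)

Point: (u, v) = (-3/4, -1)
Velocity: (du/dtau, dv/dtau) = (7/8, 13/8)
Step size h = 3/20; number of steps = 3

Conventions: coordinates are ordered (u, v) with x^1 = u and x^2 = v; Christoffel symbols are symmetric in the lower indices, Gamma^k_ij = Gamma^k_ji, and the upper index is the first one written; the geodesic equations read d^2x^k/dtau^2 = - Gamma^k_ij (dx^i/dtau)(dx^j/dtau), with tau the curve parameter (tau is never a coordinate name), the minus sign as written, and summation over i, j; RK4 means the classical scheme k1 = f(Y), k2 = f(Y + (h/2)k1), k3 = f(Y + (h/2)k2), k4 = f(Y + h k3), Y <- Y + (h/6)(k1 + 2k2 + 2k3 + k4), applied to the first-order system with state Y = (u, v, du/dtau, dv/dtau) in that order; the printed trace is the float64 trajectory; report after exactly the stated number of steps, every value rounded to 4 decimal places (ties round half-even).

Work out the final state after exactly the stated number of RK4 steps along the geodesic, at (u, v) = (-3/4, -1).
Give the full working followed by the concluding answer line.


f(Y) = (du/dtau, dv/dtau, -Gamma^u_ij Y'^i Y'^j, -Gamma^v_ij Y'^i Y'^j) with the Gammas evaluated at the stage position; h = 0.150000; intermediate values shown to 6 dp
step 0: u = -0.7500, v = -1.0000, du/dtau = 0.8750, dv/dtau = 1.6250
step 1:
  k1: at (u, v) = (-0.750000, -1.000000), (du/dtau, dv/dtau) = (0.875000, 1.625000); Gamma_uuu = 0.000000, Gamma_uuv = 0.000000, Gamma_uvv = 0.000000, Gamma_vuu = 0.000000, Gamma_vuv = 0.000000, Gamma_vvv = 0.000000; k1 = (0.875000, 1.625000, 0.000000, 0.000000)
  k2: at (u, v) = (-0.684375, -0.878125), (du/dtau, dv/dtau) = (0.875000, 1.625000); Gamma_uuu = 0.000000, Gamma_uuv = 0.000000, Gamma_uvv = 0.000000, Gamma_vuu = 0.000000, Gamma_vuv = 0.000000, Gamma_vvv = 0.000000; k2 = (0.875000, 1.625000, 0.000000, 0.000000)
  k3: at (u, v) = (-0.684375, -0.878125), (du/dtau, dv/dtau) = (0.875000, 1.625000); Gamma_uuu = 0.000000, Gamma_uuv = 0.000000, Gamma_uvv = 0.000000, Gamma_vuu = 0.000000, Gamma_vuv = 0.000000, Gamma_vvv = 0.000000; k3 = (0.875000, 1.625000, 0.000000, 0.000000)
  k4: at (u, v) = (-0.618750, -0.756250), (du/dtau, dv/dtau) = (0.875000, 1.625000); Gamma_uuu = 0.000000, Gamma_uuv = 0.000000, Gamma_uvv = 0.000000, Gamma_vuu = 0.000000, Gamma_vuv = 0.000000, Gamma_vvv = 0.000000; k4 = (0.875000, 1.625000, 0.000000, 0.000000)
  Y <- Y + (h/6)(k1 + 2k2 + 2k3 + k4): u = -0.6188, v = -0.7563, du/dtau = 0.8750, dv/dtau = 1.6250
step 2:
  k1: at (u, v) = (-0.618750, -0.756250), (du/dtau, dv/dtau) = (0.875000, 1.625000); Gamma_uuu = 0.000000, Gamma_uuv = 0.000000, Gamma_uvv = 0.000000, Gamma_vuu = 0.000000, Gamma_vuv = 0.000000, Gamma_vvv = 0.000000; k1 = (0.875000, 1.625000, 0.000000, 0.000000)
  k2: at (u, v) = (-0.553125, -0.634375), (du/dtau, dv/dtau) = (0.875000, 1.625000); Gamma_uuu = 0.000000, Gamma_uuv = 0.000000, Gamma_uvv = 0.000000, Gamma_vuu = 0.000000, Gamma_vuv = 0.000000, Gamma_vvv = 0.000000; k2 = (0.875000, 1.625000, 0.000000, 0.000000)
  k3: at (u, v) = (-0.553125, -0.634375), (du/dtau, dv/dtau) = (0.875000, 1.625000); Gamma_uuu = 0.000000, Gamma_uuv = 0.000000, Gamma_uvv = 0.000000, Gamma_vuu = 0.000000, Gamma_vuv = 0.000000, Gamma_vvv = 0.000000; k3 = (0.875000, 1.625000, 0.000000, 0.000000)
  k4: at (u, v) = (-0.487500, -0.512500), (du/dtau, dv/dtau) = (0.875000, 1.625000); Gamma_uuu = 0.000000, Gamma_uuv = 0.000000, Gamma_uvv = 0.000000, Gamma_vuu = 0.000000, Gamma_vuv = 0.000000, Gamma_vvv = 0.000000; k4 = (0.875000, 1.625000, 0.000000, 0.000000)
  Y <- Y + (h/6)(k1 + 2k2 + 2k3 + k4): u = -0.4875, v = -0.5125, du/dtau = 0.8750, dv/dtau = 1.6250
step 3:
  k1: at (u, v) = (-0.487500, -0.512500), (du/dtau, dv/dtau) = (0.875000, 1.625000); Gamma_uuu = 0.000000, Gamma_uuv = 0.000000, Gamma_uvv = 0.000000, Gamma_vuu = 0.000000, Gamma_vuv = 0.000000, Gamma_vvv = 0.000000; k1 = (0.875000, 1.625000, 0.000000, 0.000000)
  k2: at (u, v) = (-0.421875, -0.390625), (du/dtau, dv/dtau) = (0.875000, 1.625000); Gamma_uuu = 0.000000, Gamma_uuv = 0.000000, Gamma_uvv = 0.000000, Gamma_vuu = 0.000000, Gamma_vuv = 0.000000, Gamma_vvv = 0.000000; k2 = (0.875000, 1.625000, 0.000000, 0.000000)
  k3: at (u, v) = (-0.421875, -0.390625), (du/dtau, dv/dtau) = (0.875000, 1.625000); Gamma_uuu = 0.000000, Gamma_uuv = 0.000000, Gamma_uvv = 0.000000, Gamma_vuu = 0.000000, Gamma_vuv = 0.000000, Gamma_vvv = 0.000000; k3 = (0.875000, 1.625000, 0.000000, 0.000000)
  k4: at (u, v) = (-0.356250, -0.268750), (du/dtau, dv/dtau) = (0.875000, 1.625000); Gamma_uuu = 0.000000, Gamma_uuv = 0.000000, Gamma_uvv = 0.000000, Gamma_vuu = 0.000000, Gamma_vuv = 0.000000, Gamma_vvv = 0.000000; k4 = (0.875000, 1.625000, 0.000000, 0.000000)
  Y <- Y + (h/6)(k1 + 2k2 + 2k3 + k4): u = -0.3563, v = -0.2688, du/dtau = 0.8750, dv/dtau = 1.6250

Answer: u = -0.3563, v = -0.2688, du/dtau = 0.8750, dv/dtau = 1.6250


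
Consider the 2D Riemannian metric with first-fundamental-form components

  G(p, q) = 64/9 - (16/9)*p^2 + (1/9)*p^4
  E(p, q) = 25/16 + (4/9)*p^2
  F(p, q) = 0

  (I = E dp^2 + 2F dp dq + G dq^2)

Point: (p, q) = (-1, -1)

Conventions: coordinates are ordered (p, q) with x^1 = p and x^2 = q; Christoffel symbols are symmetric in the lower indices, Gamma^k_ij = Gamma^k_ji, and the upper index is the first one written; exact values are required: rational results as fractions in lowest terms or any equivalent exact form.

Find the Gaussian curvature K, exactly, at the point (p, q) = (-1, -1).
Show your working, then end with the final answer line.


E = 289/144, F = 0, G = 49/9, EG - F^2 = 14161/1296 at the point
E_p = -8/9, E_q = 0, F_p = 0, F_q = 0, G_p = 28/9, G_q = 0
E_qq = 0, F_pq = 0, G_pp = -20/9
Evaluate Brioschi's two determinant matrices M1, M2 and divide by (EG - F^2)^2.
M1 = [[-E_qq/2 + F_pq - G_pp/2, E_p/2, F_p - E_q/2], [F_q - G_p/2, E, F], [G_q/2, F, G]] = [[10/9, -4/9, 0], [-14/9, 289/144, 0], [0, 0, 49/9]]; det M1 = 48853/5832
M2 = [[0, E_q/2, G_p/2], [E_q/2, E, F], [G_p/2, F, G]] = [[0, 0, 14/9], [0, 289/144, 0], [14/9, 0, 49/9]]; det M2 = -14161/2916
det M1 - det M2 = 8575/648; K = 8575/648 / (14161/1296)^2 = 64800/584647

Answer: K = 64800/584647


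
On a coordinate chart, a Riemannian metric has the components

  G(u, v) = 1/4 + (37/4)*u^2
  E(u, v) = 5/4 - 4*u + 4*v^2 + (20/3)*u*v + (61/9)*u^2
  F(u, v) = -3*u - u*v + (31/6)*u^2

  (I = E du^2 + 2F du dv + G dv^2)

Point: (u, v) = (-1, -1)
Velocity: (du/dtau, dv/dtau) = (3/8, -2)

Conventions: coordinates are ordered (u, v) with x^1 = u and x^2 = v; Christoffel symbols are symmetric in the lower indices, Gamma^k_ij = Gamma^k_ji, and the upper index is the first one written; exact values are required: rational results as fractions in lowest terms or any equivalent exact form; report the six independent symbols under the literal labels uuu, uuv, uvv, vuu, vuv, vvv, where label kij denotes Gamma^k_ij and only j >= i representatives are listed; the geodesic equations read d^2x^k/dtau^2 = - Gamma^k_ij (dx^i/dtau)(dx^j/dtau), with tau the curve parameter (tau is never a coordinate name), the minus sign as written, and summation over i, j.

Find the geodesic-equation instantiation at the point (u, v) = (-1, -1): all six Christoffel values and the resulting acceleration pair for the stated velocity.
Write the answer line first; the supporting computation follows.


Answer: Gamma_uuu = -5704/11825, Gamma_uuv = -243/11825, Gamma_uvv = 7011/11825, Gamma_vuu = -134/825, Gamma_vuv = -527/550, Gamma_vvv = -123/275; accelerations (d^2u/dtau^2, d^2v/dtau^2) = (-220851/94600, 3297/8800)

E = 817/36, F = 43/6, G = 19/2 at the point
E_u = -218/9, E_v = -44/3, F_u = -37/3, F_v = 1, G_u = -37/2, G_v = 0
EG - F^2 = 11825/72;  g^inv = (72/11825) * [[19/2, -43/6], [-43/6, 817/36]]
first-kind symbols [ij,l] = (1/2)(d_i g_jl + d_j g_il - d_l g_ij): [uu,u] = E_u/2 = -109/9, [uu,v] = F_u - E_v/2 = -5, [uv,u] = E_v/2 = -22/3, [uv,v] = G_u/2 = -37/4, [vv,u] = F_v - G_u/2 = 41/4, [vv,v] = G_v/2 = 0
Gamma^u_ij = (G*[ij,u] - F*[ij,v])/(EG - F^2), Gamma^v_ij = (E*[ij,v] - F*[ij,u])/(EG - F^2)
Gamma_uuu = -5704/11825, Gamma_uuv = -243/11825, Gamma_uvv = 7011/11825, Gamma_vuu = -134/825, Gamma_vuv = -527/550, Gamma_vvv = -123/275
d^2u/dtau^2 = -(Gamma_uuu*(3/8)^2 + 2*Gamma_uuv*(3/8)*(-2) + Gamma_uvv*(-2)^2) = -220851/94600
d^2v/dtau^2 = -(Gamma_vuu*(3/8)^2 + 2*Gamma_vuv*(3/8)*(-2) + Gamma_vvv*(-2)^2) = 3297/8800


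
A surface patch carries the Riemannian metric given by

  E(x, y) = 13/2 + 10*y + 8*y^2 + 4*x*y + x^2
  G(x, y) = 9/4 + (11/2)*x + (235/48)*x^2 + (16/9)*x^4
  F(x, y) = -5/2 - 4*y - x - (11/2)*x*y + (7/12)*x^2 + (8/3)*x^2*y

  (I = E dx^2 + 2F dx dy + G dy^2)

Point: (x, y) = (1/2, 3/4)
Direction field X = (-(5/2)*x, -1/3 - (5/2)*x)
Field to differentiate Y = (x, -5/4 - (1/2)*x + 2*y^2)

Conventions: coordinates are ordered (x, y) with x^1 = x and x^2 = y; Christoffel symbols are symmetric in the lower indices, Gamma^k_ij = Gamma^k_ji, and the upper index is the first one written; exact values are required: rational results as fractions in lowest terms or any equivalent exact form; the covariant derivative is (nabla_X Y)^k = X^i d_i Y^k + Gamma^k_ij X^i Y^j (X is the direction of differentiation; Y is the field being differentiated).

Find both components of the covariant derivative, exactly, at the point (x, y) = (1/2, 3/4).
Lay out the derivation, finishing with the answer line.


E = 81/4, F = -89/12, G = 3649/576 at the point
E_x = 4, E_y = 24, F_x = -61/24, F_y = -73/12, G_x = 1625/144, G_y = 0
EG - F^2 = 168833/2304;  g^inv = (2304/168833) * [[3649/576, 89/12], [89/12, 81/4]]
first-kind symbols [ij,l] = (1/2)(d_i g_jl + d_j g_il - d_l g_ij): [xx,x] = E_x/2 = 2, [xx,y] = F_x - E_y/2 = -349/24, [xy,x] = E_y/2 = 12, [xy,y] = G_x/2 = 1625/288, [yy,x] = F_y - G_x/2 = -3377/288, [yy,y] = G_y/2 = 0
Gamma^x_ij = (G*[ij,x] - F*[ij,y])/(EG - F^2), Gamma^y_ij = (E*[ij,y] - F*[ij,x])/(EG - F^2)
Gamma_xxx = -352/271, Gamma_xxy = 9154/5691, Gamma_xyy = -138457/136584, Gamma_yxx = -92040/24119, Gamma_yxy = 468306/168833, Gamma_yyy = -6754/5691
X = (-5/4, -19/12), Y = (1/2, -3/8) at the point

Answer: (nabla_X Y)^x = -324575/208128, (nabla_X Y)^y = -483389/144714


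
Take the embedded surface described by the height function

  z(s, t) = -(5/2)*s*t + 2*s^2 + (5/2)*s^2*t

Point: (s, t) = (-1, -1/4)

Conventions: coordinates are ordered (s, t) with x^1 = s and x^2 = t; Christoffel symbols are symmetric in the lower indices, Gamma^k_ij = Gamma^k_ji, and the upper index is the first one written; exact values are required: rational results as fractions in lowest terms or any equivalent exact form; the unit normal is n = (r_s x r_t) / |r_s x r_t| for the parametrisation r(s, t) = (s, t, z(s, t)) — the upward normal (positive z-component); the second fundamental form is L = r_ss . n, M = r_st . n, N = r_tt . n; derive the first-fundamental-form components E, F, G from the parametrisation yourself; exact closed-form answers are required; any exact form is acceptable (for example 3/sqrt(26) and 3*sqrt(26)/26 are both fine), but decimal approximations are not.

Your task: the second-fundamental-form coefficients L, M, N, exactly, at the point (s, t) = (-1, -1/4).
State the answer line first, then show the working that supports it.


Answer: L = 22*sqrt(217)/651, M = -20*sqrt(217)/217, N = 0

z_s = -17/8, z_t = 5, z_ss = 11/4, z_st = -15/2, z_tt = 0
E = 353/64, F = -85/8, G = 26; answer radicand W^2 = 1953/64
unnormalised second-form numerators: l = 11/4, m = -15/2, n = 0; L = l/sqrt(1953/64), and similarly M = m/sqrt(W^2), N = n/sqrt(W^2)


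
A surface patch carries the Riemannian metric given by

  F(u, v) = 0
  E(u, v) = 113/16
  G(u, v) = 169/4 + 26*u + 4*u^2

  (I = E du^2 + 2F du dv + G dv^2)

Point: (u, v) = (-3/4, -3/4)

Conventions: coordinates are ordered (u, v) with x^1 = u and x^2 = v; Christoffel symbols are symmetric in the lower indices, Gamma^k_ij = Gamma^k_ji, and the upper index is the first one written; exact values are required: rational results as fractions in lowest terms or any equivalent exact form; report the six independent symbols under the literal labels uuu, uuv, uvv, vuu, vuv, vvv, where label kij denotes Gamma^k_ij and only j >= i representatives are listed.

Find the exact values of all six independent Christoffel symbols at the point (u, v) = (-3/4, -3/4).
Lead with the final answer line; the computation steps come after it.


Answer: Gamma_uuu = 0, Gamma_uuv = 0, Gamma_uvv = -160/113, Gamma_vuu = 0, Gamma_vuv = 2/5, Gamma_vvv = 0

E = 113/16, F = 0, G = 25 at the point
E_u = 0, E_v = 0, F_u = 0, F_v = 0, G_u = 20, G_v = 0
EG - F^2 = 2825/16;  g^inv = (16/2825) * [[25, 0], [0, 113/16]]
first-kind symbols [ij,l] = (1/2)(d_i g_jl + d_j g_il - d_l g_ij): [uu,u] = E_u/2 = 0, [uu,v] = F_u - E_v/2 = 0, [uv,u] = E_v/2 = 0, [uv,v] = G_u/2 = 10, [vv,u] = F_v - G_u/2 = -10, [vv,v] = G_v/2 = 0
Gamma^u_ij = (G*[ij,u] - F*[ij,v])/(EG - F^2), Gamma^v_ij = (E*[ij,v] - F*[ij,u])/(EG - F^2)


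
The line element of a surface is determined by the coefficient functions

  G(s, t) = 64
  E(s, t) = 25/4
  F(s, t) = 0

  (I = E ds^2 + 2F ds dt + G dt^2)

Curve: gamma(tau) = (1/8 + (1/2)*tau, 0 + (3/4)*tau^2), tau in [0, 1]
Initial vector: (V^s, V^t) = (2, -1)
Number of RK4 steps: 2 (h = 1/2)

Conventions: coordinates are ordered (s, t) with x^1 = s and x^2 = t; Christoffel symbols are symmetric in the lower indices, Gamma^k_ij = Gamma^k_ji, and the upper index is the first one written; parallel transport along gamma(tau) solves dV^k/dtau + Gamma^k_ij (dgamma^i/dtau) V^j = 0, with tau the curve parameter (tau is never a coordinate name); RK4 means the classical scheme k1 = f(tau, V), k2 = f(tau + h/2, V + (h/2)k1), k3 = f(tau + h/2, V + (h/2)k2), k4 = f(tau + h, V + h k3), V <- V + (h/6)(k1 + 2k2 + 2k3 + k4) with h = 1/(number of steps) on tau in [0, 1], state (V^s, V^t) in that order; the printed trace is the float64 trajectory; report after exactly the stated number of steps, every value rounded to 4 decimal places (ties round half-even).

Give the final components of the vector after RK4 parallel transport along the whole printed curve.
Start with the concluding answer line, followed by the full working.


Answer: V^s = 2.0000, V^t = -1.0000

gamma'(tau) = (1/2, (3/2)*tau); f(tau, V)^k = -Gamma^k_ij(gamma(tau)) gamma'^i(tau) V^j; h = 1/2; intermediate values shown to 6 dp
curve data and Christoffel symbols at the stage parameters:
  tau = 0.000000: gamma = (0.125000, 0.000000), gamma' = (0.500000, 0.000000); Gamma_sss = 0.000000, Gamma_sst = 0.000000, Gamma_stt = 0.000000, Gamma_tss = 0.000000, Gamma_tst = 0.000000, Gamma_ttt = 0.000000
  tau = 0.250000: gamma = (0.250000, 0.046875), gamma' = (0.500000, 0.375000); Gamma_sss = 0.000000, Gamma_sst = 0.000000, Gamma_stt = 0.000000, Gamma_tss = 0.000000, Gamma_tst = 0.000000, Gamma_ttt = 0.000000
  tau = 0.500000: gamma = (0.375000, 0.187500), gamma' = (0.500000, 0.750000); Gamma_sss = 0.000000, Gamma_sst = 0.000000, Gamma_stt = 0.000000, Gamma_tss = 0.000000, Gamma_tst = 0.000000, Gamma_ttt = 0.000000
  tau = 0.750000: gamma = (0.500000, 0.421875), gamma' = (0.500000, 1.125000); Gamma_sss = 0.000000, Gamma_sst = 0.000000, Gamma_stt = 0.000000, Gamma_tss = 0.000000, Gamma_tst = 0.000000, Gamma_ttt = 0.000000
  tau = 1.000000: gamma = (0.625000, 0.750000), gamma' = (0.500000, 1.500000); Gamma_sss = 0.000000, Gamma_sst = 0.000000, Gamma_stt = 0.000000, Gamma_tss = 0.000000, Gamma_tst = 0.000000, Gamma_ttt = 0.000000
step 0: V^s = 2.0000, V^t = -1.0000
step 1: k1 = (0.000000, 0.000000), k2 = (0.000000, 0.000000), k3 = (0.000000, 0.000000), k4 = (0.000000, 0.000000); V <- V + (h/6)(k1 + 2k2 + 2k3 + k4): V^s = 2.0000, V^t = -1.0000
step 2: k1 = (0.000000, 0.000000), k2 = (0.000000, 0.000000), k3 = (0.000000, 0.000000), k4 = (0.000000, 0.000000); V <- V + (h/6)(k1 + 2k2 + 2k3 + k4): V^s = 2.0000, V^t = -1.0000


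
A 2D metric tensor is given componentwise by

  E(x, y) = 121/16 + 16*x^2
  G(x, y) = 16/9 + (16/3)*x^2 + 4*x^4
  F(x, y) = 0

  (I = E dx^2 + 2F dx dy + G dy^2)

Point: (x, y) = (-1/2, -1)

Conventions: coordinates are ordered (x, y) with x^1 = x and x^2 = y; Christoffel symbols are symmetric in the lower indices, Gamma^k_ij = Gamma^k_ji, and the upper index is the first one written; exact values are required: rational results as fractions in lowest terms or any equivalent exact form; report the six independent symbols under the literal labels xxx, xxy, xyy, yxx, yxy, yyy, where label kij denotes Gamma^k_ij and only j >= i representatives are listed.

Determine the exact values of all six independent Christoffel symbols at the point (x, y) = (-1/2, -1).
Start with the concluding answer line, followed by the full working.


Answer: Gamma_xxx = -128/185, Gamma_xxy = 0, Gamma_xyy = 176/555, Gamma_yxx = 0, Gamma_yxy = -12/11, Gamma_yyy = 0

E = 185/16, F = 0, G = 121/36 at the point
E_x = -16, E_y = 0, F_x = 0, F_y = 0, G_x = -22/3, G_y = 0
EG - F^2 = 22385/576;  g^inv = (576/22385) * [[121/36, 0], [0, 185/16]]
first-kind symbols [ij,l] = (1/2)(d_i g_jl + d_j g_il - d_l g_ij): [xx,x] = E_x/2 = -8, [xx,y] = F_x - E_y/2 = 0, [xy,x] = E_y/2 = 0, [xy,y] = G_x/2 = -11/3, [yy,x] = F_y - G_x/2 = 11/3, [yy,y] = G_y/2 = 0
Gamma^x_ij = (G*[ij,x] - F*[ij,y])/(EG - F^2), Gamma^y_ij = (E*[ij,y] - F*[ij,x])/(EG - F^2)


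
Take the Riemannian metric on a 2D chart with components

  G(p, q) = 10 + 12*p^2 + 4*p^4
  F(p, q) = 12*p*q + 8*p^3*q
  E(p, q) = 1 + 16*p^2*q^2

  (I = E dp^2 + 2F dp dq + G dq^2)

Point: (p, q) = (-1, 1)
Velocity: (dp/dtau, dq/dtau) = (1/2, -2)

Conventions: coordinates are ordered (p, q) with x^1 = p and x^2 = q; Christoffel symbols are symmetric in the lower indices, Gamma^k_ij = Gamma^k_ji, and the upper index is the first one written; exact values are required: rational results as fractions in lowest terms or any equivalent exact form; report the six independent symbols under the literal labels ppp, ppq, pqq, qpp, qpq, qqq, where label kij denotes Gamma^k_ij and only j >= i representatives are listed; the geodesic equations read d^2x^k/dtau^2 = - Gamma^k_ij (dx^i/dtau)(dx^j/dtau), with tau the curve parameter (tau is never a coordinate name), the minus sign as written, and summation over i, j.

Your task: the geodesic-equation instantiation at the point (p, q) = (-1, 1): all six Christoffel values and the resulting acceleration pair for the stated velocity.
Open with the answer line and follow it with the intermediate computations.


Answer: Gamma_ppp = -8/21, Gamma_ppq = 8/21, Gamma_pqq = 0, Gamma_qpp = 10/21, Gamma_qpq = -10/21, Gamma_qqq = 0; accelerations (d^2p/dtau^2, d^2q/dtau^2) = (6/7, -15/14)

E = 17, F = -20, G = 26 at the point
E_p = -32, E_q = 32, F_p = 36, F_q = -20, G_p = -40, G_q = 0
EG - F^2 = 42;  g^inv = (1/42) * [[26, 20], [20, 17]]
first-kind symbols [ij,l] = (1/2)(d_i g_jl + d_j g_il - d_l g_ij): [pp,p] = E_p/2 = -16, [pp,q] = F_p - E_q/2 = 20, [pq,p] = E_q/2 = 16, [pq,q] = G_p/2 = -20, [qq,p] = F_q - G_p/2 = 0, [qq,q] = G_q/2 = 0
Gamma^p_ij = (G*[ij,p] - F*[ij,q])/(EG - F^2), Gamma^q_ij = (E*[ij,q] - F*[ij,p])/(EG - F^2)
Gamma_ppp = -8/21, Gamma_ppq = 8/21, Gamma_pqq = 0, Gamma_qpp = 10/21, Gamma_qpq = -10/21, Gamma_qqq = 0
d^2p/dtau^2 = -(Gamma_ppp*(1/2)^2 + 2*Gamma_ppq*(1/2)*(-2) + Gamma_pqq*(-2)^2) = 6/7
d^2q/dtau^2 = -(Gamma_qpp*(1/2)^2 + 2*Gamma_qpq*(1/2)*(-2) + Gamma_qqq*(-2)^2) = -15/14


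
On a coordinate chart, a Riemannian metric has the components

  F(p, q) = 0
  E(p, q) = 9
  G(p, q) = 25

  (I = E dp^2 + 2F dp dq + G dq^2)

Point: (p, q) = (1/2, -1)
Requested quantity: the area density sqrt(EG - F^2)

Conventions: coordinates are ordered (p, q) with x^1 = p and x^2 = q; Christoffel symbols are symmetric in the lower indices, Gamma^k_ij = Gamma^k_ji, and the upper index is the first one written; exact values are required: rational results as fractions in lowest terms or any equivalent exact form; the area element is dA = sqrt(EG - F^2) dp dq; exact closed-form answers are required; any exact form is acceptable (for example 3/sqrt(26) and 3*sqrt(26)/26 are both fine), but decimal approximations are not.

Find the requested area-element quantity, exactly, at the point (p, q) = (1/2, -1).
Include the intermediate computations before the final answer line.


E = 9, F = 0, G = 25; EG - F^2 = 225

Answer: sqrt(EG - F^2) = 15


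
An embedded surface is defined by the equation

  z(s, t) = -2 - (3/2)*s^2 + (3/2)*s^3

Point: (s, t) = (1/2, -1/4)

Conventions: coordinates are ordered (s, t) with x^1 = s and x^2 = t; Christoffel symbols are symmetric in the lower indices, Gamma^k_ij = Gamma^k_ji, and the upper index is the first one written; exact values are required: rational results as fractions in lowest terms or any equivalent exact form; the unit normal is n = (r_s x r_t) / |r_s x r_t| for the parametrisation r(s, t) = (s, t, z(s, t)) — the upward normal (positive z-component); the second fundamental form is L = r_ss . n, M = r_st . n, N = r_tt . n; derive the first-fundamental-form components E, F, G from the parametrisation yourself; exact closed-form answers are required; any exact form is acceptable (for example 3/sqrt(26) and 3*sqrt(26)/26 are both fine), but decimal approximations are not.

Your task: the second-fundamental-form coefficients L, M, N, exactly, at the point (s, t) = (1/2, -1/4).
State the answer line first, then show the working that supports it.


Answer: L = 12*sqrt(73)/73, M = 0, N = 0

z_s = -3/8, z_t = 0, z_ss = 3/2, z_st = 0, z_tt = 0
E = 73/64, F = 0, G = 1; answer radicand W^2 = 73/64
unnormalised second-form numerators: l = 3/2, m = 0, n = 0; L = l/sqrt(73/64), and similarly M = m/sqrt(W^2), N = n/sqrt(W^2)


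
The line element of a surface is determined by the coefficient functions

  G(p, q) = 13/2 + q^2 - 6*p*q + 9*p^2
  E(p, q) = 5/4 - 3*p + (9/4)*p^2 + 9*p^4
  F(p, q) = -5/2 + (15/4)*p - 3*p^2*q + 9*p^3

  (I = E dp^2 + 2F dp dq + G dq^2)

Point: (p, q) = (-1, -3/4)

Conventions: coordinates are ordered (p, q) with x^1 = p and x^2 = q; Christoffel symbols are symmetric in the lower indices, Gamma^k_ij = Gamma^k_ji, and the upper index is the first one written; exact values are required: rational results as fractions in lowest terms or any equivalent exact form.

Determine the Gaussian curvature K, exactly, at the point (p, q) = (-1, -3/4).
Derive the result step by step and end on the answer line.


E = 31/2, F = -13, G = 185/16, EG - F^2 = 327/32 at the point
E_p = -87/2, E_q = 0, F_p = 105/4, F_q = -3, G_p = -27/2, G_q = 9/2
E_qq = 0, F_pq = 6, G_pp = 18
Brioschi: K = (det M1 - det M2) / (EG - F^2)^2 with the standard first/second-derivative matrices M1, M2.
M1 = [[-E_qq/2 + F_pq - G_pp/2, E_p/2, F_p - E_q/2], [F_q - G_p/2, E, F], [G_q/2, F, G]] = [[-3, -87/4, 105/4], [15/4, 31/2, -13], [9/4, -13, 185/16]]; det M1 = -165519/256
M2 = [[0, E_q/2, G_p/2], [E_q/2, E, F], [G_p/2, F, G]] = [[0, 0, -27/4], [0, 31/2, -13], [-27/4, -13, 185/16]]; det M2 = -22599/32
det M1 - det M2 = 15273/256; K = 15273/256 / (327/32)^2 = 6788/11881

Answer: K = 6788/11881


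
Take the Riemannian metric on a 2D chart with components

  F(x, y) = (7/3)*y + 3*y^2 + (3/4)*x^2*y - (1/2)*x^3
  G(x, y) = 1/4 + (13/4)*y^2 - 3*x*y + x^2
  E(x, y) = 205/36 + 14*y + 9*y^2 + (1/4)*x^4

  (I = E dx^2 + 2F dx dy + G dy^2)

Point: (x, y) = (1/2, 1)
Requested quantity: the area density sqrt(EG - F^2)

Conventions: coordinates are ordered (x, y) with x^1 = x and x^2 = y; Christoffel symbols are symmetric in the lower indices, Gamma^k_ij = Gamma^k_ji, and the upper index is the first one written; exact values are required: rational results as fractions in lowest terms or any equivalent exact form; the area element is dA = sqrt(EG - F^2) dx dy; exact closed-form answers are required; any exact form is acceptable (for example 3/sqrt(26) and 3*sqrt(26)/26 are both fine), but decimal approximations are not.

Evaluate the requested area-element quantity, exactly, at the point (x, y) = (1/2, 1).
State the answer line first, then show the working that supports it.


Answer: sqrt(EG - F^2) = sqrt(80189)/48

E = 16537/576, F = 131/24, G = 9/4; EG - F^2 = 80189/2304


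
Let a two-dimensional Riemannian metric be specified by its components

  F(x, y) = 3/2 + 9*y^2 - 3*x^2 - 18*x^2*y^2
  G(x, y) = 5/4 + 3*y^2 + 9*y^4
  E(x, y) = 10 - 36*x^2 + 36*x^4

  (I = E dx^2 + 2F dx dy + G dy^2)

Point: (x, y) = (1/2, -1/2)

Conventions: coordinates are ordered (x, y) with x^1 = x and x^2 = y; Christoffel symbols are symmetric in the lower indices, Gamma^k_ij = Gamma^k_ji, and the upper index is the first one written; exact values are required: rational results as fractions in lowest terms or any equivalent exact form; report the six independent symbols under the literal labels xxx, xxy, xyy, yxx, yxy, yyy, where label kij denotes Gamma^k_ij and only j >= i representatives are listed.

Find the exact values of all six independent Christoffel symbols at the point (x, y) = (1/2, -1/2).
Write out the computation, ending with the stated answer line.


E = 13/4, F = 15/8, G = 41/16 at the point
E_x = -18, E_y = 0, F_x = -15/2, F_y = -9/2, G_x = 0, G_y = -15/2
EG - F^2 = 77/16;  g^inv = (16/77) * [[41/16, -15/8], [-15/8, 13/4]]
first-kind symbols [ij,l] = (1/2)(d_i g_jl + d_j g_il - d_l g_ij): [xx,x] = E_x/2 = -9, [xx,y] = F_x - E_y/2 = -15/2, [xy,x] = E_y/2 = 0, [xy,y] = G_x/2 = 0, [yy,x] = F_y - G_x/2 = -9/2, [yy,y] = G_y/2 = -15/4
Gamma^x_ij = (G*[ij,x] - F*[ij,y])/(EG - F^2), Gamma^y_ij = (E*[ij,y] - F*[ij,x])/(EG - F^2)

Answer: Gamma_xxx = -144/77, Gamma_xxy = 0, Gamma_xyy = -72/77, Gamma_yxx = -120/77, Gamma_yxy = 0, Gamma_yyy = -60/77


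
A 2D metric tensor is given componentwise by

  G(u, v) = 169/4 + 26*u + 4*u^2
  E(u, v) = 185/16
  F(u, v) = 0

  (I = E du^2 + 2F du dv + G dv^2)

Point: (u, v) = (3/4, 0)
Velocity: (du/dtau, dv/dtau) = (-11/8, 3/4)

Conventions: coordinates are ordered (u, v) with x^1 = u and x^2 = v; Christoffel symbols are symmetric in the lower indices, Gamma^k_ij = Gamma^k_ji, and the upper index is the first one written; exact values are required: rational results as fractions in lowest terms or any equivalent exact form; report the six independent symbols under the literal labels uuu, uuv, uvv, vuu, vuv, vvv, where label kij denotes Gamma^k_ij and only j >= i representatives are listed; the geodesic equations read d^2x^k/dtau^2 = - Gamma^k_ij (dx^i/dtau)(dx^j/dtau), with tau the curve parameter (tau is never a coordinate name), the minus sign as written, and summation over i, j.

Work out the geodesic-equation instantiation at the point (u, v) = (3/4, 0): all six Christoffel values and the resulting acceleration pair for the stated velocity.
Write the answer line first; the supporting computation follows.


Answer: Gamma_uuu = 0, Gamma_uuv = 0, Gamma_uvv = -256/185, Gamma_vuu = 0, Gamma_vuv = 1/4, Gamma_vvv = 0; accelerations (d^2u/dtau^2, d^2v/dtau^2) = (144/185, 33/64)

E = 185/16, F = 0, G = 64 at the point
E_u = 0, E_v = 0, F_u = 0, F_v = 0, G_u = 32, G_v = 0
EG - F^2 = 740;  g^inv = (1/740) * [[64, 0], [0, 185/16]]
first-kind symbols [ij,l] = (1/2)(d_i g_jl + d_j g_il - d_l g_ij): [uu,u] = E_u/2 = 0, [uu,v] = F_u - E_v/2 = 0, [uv,u] = E_v/2 = 0, [uv,v] = G_u/2 = 16, [vv,u] = F_v - G_u/2 = -16, [vv,v] = G_v/2 = 0
Gamma^u_ij = (G*[ij,u] - F*[ij,v])/(EG - F^2), Gamma^v_ij = (E*[ij,v] - F*[ij,u])/(EG - F^2)
Gamma_uuu = 0, Gamma_uuv = 0, Gamma_uvv = -256/185, Gamma_vuu = 0, Gamma_vuv = 1/4, Gamma_vvv = 0
d^2u/dtau^2 = -(Gamma_uuu*(-11/8)^2 + 2*Gamma_uuv*(-11/8)*(3/4) + Gamma_uvv*(3/4)^2) = 144/185
d^2v/dtau^2 = -(Gamma_vuu*(-11/8)^2 + 2*Gamma_vuv*(-11/8)*(3/4) + Gamma_vvv*(3/4)^2) = 33/64
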